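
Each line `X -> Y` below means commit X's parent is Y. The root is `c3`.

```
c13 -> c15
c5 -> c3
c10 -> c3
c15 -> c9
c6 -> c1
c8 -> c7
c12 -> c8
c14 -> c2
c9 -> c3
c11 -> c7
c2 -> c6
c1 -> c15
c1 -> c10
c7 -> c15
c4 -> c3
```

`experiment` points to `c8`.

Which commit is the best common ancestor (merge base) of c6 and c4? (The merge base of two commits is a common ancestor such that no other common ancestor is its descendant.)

Ancestors of c6: {c1, c10, c15, c3, c6, c9}.
Ancestors of c4: {c3, c4}.
Common ancestors: {c3}.
The only common ancestor is c3, so it is the merge base.

c3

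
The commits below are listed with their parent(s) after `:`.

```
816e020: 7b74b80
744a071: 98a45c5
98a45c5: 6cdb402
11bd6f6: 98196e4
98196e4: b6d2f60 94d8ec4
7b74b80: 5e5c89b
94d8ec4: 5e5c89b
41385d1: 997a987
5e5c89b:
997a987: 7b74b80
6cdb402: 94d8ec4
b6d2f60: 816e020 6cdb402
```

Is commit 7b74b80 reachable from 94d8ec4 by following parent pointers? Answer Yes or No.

Ancestors of 94d8ec4: {5e5c89b, 94d8ec4}.
7b74b80 is not in that set, so it is not an ancestor of 94d8ec4.

No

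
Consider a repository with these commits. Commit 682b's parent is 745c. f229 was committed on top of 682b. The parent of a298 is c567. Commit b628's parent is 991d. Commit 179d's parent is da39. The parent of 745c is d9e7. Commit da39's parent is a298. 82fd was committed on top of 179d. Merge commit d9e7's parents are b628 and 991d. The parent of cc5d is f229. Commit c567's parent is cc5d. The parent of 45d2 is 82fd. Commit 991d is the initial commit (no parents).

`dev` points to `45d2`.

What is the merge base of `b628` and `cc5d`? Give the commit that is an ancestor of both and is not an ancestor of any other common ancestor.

b628

Ancestors of b628: {991d, b628}.
Ancestors of cc5d: {682b, 745c, 991d, b628, cc5d, d9e7, f229}.
Common ancestors: {991d, b628}.
Among these, b628 is not an ancestor of any other common ancestor — it is the merge base.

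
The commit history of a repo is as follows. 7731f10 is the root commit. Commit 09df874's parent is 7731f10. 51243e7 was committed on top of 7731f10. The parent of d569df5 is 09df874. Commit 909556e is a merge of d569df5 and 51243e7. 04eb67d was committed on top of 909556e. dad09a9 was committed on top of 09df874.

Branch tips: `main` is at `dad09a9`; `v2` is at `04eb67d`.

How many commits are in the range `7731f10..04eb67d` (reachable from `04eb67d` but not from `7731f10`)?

5

Reachable from 04eb67d: {04eb67d, 09df874, 51243e7, 7731f10, 909556e, d569df5}.
Reachable from 7731f10: {7731f10}.
In 04eb67d's history but not 7731f10's: {04eb67d, 09df874, 51243e7, 909556e, d569df5} — 5 commits.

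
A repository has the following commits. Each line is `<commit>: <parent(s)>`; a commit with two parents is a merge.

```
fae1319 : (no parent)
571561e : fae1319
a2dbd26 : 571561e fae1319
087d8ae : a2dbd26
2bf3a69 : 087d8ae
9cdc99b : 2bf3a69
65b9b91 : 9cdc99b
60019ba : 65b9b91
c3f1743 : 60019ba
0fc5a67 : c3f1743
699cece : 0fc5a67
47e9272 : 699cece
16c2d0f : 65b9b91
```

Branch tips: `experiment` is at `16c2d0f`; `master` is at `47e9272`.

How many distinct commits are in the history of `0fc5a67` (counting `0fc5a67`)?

Walking parent pointers from 0fc5a67: reachable set = {087d8ae, 0fc5a67, 2bf3a69, 571561e, 60019ba, 65b9b91, 9cdc99b, a2dbd26, c3f1743, fae1319}.
That is 10 commits.

10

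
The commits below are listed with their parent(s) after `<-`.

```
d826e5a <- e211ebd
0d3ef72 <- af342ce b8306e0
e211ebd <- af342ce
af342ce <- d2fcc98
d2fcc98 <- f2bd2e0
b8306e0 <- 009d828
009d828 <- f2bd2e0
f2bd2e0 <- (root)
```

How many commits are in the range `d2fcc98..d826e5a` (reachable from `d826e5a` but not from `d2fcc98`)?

Reachable from d826e5a: {af342ce, d2fcc98, d826e5a, e211ebd, f2bd2e0}.
Reachable from d2fcc98: {d2fcc98, f2bd2e0}.
In d826e5a's history but not d2fcc98's: {af342ce, d826e5a, e211ebd} — 3 commits.

3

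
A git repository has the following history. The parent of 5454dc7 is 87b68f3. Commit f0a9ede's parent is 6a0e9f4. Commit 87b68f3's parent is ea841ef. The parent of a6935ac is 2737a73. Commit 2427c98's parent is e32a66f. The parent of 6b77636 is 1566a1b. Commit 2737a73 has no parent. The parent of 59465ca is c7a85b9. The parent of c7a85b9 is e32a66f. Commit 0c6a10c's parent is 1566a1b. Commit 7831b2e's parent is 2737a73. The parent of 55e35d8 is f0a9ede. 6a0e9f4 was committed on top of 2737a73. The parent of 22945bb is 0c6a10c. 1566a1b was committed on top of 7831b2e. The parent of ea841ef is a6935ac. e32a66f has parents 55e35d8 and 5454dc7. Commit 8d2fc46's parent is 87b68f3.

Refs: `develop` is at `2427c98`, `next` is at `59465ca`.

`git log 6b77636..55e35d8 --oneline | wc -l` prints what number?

3

Reachable from 55e35d8: {2737a73, 55e35d8, 6a0e9f4, f0a9ede}.
Reachable from 6b77636: {1566a1b, 2737a73, 6b77636, 7831b2e}.
In 55e35d8's history but not 6b77636's: {55e35d8, 6a0e9f4, f0a9ede} — 3 commits.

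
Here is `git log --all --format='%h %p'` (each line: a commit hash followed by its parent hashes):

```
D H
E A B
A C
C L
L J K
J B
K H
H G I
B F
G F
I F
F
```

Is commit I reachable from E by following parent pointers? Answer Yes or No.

Yes

Ancestors of E (commits reachable by following parents): {A, B, C, E, F, G, H, I, J, K, L}.
I is in that set, so it is an ancestor of E.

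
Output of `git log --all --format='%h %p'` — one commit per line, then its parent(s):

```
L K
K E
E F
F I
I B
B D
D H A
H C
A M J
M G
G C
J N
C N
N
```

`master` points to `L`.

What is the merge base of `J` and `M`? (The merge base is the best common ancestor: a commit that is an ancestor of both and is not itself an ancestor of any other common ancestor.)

Ancestors of J: {J, N}.
Ancestors of M: {C, G, M, N}.
Common ancestors: {N}.
The only common ancestor is N, so it is the merge base.

N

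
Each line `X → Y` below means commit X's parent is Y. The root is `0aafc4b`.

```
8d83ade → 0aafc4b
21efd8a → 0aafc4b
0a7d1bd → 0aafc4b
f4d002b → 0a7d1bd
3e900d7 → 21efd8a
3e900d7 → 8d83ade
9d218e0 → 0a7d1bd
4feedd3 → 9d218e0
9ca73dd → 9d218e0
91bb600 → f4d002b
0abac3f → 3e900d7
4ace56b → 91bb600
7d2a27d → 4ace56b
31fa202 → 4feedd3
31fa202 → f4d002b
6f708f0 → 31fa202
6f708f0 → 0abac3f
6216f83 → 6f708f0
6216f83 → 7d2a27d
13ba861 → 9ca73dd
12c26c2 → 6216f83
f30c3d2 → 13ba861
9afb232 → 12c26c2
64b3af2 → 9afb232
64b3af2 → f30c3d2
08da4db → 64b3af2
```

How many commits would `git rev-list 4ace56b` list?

5

Walking parent pointers from 4ace56b: reachable set = {0a7d1bd, 0aafc4b, 4ace56b, 91bb600, f4d002b}.
That is 5 commits.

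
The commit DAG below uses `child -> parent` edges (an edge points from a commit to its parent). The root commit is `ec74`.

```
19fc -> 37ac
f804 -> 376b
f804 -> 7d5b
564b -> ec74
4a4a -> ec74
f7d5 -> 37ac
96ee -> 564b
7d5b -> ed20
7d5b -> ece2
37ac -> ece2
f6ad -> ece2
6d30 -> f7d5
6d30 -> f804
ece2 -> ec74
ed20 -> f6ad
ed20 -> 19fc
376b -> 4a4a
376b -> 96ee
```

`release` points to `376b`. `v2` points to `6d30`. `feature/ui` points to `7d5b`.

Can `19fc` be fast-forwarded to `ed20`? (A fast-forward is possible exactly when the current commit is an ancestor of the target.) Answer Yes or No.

A fast-forward from 19fc to ed20 is possible iff 19fc is an ancestor of ed20.
Ancestors of ed20: {19fc, 37ac, ec74, ece2, ed20, f6ad}.
19fc is among them, so fast-forward is possible.

Yes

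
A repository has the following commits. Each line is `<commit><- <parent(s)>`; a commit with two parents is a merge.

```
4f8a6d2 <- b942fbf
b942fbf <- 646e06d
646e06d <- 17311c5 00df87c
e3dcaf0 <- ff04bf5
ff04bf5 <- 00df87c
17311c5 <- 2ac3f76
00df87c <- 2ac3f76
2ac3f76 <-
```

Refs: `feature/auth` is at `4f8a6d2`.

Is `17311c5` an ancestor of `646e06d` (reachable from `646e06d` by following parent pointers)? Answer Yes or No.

Yes

Ancestors of 646e06d (commits reachable by following parents): {00df87c, 17311c5, 2ac3f76, 646e06d}.
17311c5 is in that set, so it is an ancestor of 646e06d.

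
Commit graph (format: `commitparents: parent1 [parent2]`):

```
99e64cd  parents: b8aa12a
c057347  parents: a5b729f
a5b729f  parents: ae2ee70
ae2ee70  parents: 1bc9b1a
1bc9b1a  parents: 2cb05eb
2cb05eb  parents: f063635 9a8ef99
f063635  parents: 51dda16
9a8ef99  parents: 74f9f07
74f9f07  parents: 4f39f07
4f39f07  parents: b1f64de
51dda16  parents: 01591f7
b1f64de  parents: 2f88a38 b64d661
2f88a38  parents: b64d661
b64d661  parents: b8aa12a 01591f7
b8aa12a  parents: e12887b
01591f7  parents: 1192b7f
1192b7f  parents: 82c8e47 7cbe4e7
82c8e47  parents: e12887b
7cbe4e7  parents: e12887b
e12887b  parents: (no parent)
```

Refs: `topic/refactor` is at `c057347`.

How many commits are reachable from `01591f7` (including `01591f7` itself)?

Walking parent pointers from 01591f7: reachable set = {01591f7, 1192b7f, 7cbe4e7, 82c8e47, e12887b}.
That is 5 commits.

5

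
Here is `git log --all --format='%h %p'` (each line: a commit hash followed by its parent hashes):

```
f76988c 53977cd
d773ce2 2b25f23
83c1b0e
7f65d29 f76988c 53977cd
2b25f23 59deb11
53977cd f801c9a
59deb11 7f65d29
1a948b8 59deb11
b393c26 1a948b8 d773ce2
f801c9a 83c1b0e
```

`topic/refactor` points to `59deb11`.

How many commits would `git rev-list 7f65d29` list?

Walking parent pointers from 7f65d29: reachable set = {53977cd, 7f65d29, 83c1b0e, f76988c, f801c9a}.
That is 5 commits.

5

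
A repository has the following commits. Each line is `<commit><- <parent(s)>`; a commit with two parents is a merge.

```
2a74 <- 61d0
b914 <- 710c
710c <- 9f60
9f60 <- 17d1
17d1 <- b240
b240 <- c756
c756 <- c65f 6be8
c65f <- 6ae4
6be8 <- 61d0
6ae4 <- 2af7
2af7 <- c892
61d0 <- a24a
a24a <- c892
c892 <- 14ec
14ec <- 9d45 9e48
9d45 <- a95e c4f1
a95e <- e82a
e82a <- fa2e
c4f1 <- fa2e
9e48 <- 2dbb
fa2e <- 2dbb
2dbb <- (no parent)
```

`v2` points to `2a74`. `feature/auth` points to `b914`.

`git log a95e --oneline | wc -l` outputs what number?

Walking parent pointers from a95e: reachable set = {2dbb, a95e, e82a, fa2e}.
That is 4 commits.

4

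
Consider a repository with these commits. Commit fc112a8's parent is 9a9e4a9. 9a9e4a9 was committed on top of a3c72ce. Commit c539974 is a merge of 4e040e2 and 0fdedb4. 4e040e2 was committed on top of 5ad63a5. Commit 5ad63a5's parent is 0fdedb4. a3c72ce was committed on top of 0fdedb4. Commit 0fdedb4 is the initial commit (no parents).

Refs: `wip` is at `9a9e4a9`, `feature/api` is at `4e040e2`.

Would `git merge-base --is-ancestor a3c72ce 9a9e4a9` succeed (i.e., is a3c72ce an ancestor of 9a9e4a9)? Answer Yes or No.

Yes

Ancestors of 9a9e4a9 (commits reachable by following parents): {0fdedb4, 9a9e4a9, a3c72ce}.
a3c72ce is in that set, so it is an ancestor of 9a9e4a9.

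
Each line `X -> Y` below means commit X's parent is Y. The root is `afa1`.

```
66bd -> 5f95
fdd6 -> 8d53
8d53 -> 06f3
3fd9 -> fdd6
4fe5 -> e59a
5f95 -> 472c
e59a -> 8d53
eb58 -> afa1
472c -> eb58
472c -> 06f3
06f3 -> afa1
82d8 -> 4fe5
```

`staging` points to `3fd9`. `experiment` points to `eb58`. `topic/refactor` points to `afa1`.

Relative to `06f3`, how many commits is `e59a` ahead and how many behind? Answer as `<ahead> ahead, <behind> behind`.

2 ahead, 0 behind

Reachable from e59a: {06f3, 8d53, afa1, e59a}.
Reachable from 06f3: {06f3, afa1}.
Only in e59a's history (ahead): {8d53, e59a} — 2.
Only in 06f3's history (behind): {} — 0.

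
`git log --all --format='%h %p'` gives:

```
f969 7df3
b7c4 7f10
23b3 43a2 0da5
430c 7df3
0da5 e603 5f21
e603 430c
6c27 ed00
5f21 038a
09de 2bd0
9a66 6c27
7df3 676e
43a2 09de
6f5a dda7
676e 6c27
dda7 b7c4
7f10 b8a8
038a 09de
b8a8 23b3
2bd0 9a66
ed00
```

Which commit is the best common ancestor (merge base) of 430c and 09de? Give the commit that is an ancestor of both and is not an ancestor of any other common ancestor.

6c27

Ancestors of 430c: {430c, 676e, 6c27, 7df3, ed00}.
Ancestors of 09de: {09de, 2bd0, 6c27, 9a66, ed00}.
Common ancestors: {6c27, ed00}.
Among these, 6c27 is not an ancestor of any other common ancestor — it is the merge base.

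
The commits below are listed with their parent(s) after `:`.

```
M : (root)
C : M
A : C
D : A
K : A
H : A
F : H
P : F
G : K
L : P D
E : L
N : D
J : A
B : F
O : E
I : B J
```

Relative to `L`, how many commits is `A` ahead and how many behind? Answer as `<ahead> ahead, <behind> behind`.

0 ahead, 5 behind

Reachable from A: {A, C, M}.
Reachable from L: {A, C, D, F, H, L, M, P}.
Only in A's history (ahead): {} — 0.
Only in L's history (behind): {D, F, H, L, P} — 5.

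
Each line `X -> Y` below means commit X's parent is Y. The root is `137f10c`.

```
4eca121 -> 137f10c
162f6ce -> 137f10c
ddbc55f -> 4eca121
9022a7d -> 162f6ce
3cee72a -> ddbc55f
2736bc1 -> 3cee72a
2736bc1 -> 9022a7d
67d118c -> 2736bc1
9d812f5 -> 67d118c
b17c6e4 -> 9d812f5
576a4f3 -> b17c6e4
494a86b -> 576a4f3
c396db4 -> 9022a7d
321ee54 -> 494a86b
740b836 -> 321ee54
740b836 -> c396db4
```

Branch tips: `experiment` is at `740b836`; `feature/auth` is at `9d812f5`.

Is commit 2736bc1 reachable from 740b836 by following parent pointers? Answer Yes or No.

Yes

Ancestors of 740b836 (commits reachable by following parents): {137f10c, 162f6ce, 2736bc1, 321ee54, 3cee72a, 494a86b, 4eca121, 576a4f3, 67d118c, 740b836, 9022a7d, 9d812f5, b17c6e4, c396db4, ddbc55f}.
2736bc1 is in that set, so it is an ancestor of 740b836.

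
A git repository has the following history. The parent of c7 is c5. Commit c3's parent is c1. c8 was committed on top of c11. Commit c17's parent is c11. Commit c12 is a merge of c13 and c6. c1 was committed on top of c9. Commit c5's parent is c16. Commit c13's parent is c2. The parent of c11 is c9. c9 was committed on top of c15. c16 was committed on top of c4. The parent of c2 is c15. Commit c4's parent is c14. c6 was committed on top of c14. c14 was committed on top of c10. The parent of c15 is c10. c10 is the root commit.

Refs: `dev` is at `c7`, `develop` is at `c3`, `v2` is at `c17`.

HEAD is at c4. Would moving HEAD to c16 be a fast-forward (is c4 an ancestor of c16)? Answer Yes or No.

Yes

A fast-forward from c4 to c16 is possible iff c4 is an ancestor of c16.
Ancestors of c16: {c10, c14, c16, c4}.
c4 is among them, so fast-forward is possible.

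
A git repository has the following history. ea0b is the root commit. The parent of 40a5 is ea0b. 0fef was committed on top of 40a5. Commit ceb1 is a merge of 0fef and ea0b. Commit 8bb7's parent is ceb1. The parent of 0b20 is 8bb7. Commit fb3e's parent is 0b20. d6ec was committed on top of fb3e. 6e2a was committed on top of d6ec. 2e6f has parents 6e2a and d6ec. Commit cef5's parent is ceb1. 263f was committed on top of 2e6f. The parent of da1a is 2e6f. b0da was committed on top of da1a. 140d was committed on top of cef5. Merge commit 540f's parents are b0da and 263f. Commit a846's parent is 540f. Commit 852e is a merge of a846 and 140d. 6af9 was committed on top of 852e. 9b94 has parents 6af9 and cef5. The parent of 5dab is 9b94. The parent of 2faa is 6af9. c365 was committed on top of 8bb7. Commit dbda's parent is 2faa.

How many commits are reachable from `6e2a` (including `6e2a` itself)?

Walking parent pointers from 6e2a: reachable set = {0b20, 0fef, 40a5, 6e2a, 8bb7, ceb1, d6ec, ea0b, fb3e}.
That is 9 commits.

9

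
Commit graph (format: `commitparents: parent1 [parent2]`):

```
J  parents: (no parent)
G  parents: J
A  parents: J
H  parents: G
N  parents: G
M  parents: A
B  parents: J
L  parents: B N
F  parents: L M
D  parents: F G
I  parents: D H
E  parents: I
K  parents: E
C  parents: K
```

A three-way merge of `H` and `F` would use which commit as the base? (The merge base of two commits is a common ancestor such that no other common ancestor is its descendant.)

G

Ancestors of H: {G, H, J}.
Ancestors of F: {A, B, F, G, J, L, M, N}.
Common ancestors: {G, J}.
Among these, G is not an ancestor of any other common ancestor — it is the merge base.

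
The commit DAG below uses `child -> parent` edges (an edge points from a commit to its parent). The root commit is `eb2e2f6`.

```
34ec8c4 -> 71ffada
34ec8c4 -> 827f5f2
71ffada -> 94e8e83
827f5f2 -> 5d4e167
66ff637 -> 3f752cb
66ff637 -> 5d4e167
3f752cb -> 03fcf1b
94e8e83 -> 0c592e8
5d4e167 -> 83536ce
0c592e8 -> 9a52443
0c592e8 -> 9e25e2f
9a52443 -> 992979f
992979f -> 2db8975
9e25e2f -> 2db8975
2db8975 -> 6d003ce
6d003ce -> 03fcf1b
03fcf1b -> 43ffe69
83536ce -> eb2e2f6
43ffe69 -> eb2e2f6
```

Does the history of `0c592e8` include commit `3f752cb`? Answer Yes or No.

Ancestors of 0c592e8: {03fcf1b, 0c592e8, 2db8975, 43ffe69, 6d003ce, 992979f, 9a52443, 9e25e2f, eb2e2f6}.
3f752cb is not in that set, so it is not an ancestor of 0c592e8.

No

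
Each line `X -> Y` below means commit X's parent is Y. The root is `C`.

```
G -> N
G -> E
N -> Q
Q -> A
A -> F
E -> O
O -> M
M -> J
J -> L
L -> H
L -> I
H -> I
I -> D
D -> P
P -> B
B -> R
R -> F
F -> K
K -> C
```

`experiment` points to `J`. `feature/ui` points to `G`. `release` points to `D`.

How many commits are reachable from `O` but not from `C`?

12

Reachable from O: {B, C, D, F, H, I, J, K, L, M, O, P, R}.
Reachable from C: {C}.
In O's history but not C's: {B, D, F, H, I, J, K, L, M, O, P, R} — 12 commits.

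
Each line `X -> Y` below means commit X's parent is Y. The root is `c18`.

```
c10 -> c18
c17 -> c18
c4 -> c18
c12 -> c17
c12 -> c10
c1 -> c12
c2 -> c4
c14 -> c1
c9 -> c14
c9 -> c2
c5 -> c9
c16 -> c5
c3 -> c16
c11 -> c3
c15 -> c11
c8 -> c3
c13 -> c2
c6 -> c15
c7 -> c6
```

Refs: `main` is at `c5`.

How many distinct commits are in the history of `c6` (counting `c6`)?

Walking parent pointers from c6: reachable set = {c1, c10, c11, c12, c14, c15, c16, c17, c18, c2, c3, c4, c5, c6, c9}.
That is 15 commits.

15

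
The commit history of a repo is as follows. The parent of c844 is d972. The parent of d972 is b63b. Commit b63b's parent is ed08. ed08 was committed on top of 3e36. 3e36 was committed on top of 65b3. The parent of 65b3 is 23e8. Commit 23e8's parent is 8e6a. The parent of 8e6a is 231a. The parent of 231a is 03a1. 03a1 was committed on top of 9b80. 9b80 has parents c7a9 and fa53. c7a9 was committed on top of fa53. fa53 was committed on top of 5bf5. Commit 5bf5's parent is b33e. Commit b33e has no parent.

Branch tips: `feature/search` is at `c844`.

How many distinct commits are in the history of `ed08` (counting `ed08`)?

Walking parent pointers from ed08: reachable set = {03a1, 231a, 23e8, 3e36, 5bf5, 65b3, 8e6a, 9b80, b33e, c7a9, ed08, fa53}.
That is 12 commits.

12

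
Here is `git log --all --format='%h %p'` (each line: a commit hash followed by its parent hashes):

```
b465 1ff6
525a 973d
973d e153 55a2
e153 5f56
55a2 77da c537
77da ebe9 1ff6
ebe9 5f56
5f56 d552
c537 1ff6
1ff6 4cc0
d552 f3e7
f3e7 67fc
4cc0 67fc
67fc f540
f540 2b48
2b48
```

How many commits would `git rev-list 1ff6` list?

Walking parent pointers from 1ff6: reachable set = {1ff6, 2b48, 4cc0, 67fc, f540}.
That is 5 commits.

5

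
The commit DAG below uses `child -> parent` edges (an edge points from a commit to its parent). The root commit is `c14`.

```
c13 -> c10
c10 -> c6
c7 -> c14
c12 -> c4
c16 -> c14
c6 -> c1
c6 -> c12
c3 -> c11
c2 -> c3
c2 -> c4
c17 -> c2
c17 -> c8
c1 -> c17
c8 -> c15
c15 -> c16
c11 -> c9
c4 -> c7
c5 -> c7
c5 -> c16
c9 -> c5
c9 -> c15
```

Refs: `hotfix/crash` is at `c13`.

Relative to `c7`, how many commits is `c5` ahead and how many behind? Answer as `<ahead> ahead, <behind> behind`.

Reachable from c5: {c14, c16, c5, c7}.
Reachable from c7: {c14, c7}.
Only in c5's history (ahead): {c16, c5} — 2.
Only in c7's history (behind): {} — 0.

2 ahead, 0 behind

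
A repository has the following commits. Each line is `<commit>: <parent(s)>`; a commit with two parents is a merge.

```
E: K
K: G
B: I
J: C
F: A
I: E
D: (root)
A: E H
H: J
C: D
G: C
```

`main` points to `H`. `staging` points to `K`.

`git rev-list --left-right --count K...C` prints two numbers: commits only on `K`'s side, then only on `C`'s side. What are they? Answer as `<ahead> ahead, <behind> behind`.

2 ahead, 0 behind

Reachable from K: {C, D, G, K}.
Reachable from C: {C, D}.
Only in K's history (ahead): {G, K} — 2.
Only in C's history (behind): {} — 0.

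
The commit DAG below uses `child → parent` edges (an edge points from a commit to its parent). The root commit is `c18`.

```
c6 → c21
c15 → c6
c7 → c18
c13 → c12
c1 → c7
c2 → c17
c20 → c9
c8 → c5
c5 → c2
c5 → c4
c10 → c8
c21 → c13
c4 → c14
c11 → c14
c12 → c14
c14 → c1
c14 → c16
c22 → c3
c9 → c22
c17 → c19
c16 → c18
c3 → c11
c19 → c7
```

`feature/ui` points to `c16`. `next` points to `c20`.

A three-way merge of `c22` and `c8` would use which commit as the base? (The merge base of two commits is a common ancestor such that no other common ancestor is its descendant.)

c14

Ancestors of c22: {c1, c11, c14, c16, c18, c22, c3, c7}.
Ancestors of c8: {c1, c14, c16, c17, c18, c19, c2, c4, c5, c7, c8}.
Common ancestors: {c1, c14, c16, c18, c7}.
Among these, c14 is not an ancestor of any other common ancestor — it is the merge base.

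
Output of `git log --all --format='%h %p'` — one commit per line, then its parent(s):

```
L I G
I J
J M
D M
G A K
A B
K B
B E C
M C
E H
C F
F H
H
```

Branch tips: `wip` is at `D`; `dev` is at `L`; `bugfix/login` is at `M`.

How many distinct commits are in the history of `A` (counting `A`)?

Walking parent pointers from A: reachable set = {A, B, C, E, F, H}.
That is 6 commits.

6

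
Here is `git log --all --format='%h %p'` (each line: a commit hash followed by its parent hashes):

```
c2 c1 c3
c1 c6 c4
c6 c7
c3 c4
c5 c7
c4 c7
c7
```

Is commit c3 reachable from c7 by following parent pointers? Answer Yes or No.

Ancestors of c7: {c7}.
c3 is not in that set, so it is not an ancestor of c7.

No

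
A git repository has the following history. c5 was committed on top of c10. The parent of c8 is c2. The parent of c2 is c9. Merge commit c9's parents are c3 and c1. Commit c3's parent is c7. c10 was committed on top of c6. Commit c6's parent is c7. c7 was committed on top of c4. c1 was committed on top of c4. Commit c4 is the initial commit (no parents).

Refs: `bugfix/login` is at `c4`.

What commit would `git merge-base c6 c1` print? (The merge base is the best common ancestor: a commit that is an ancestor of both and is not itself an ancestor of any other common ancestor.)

c4

Ancestors of c6: {c4, c6, c7}.
Ancestors of c1: {c1, c4}.
Common ancestors: {c4}.
The only common ancestor is c4, so it is the merge base.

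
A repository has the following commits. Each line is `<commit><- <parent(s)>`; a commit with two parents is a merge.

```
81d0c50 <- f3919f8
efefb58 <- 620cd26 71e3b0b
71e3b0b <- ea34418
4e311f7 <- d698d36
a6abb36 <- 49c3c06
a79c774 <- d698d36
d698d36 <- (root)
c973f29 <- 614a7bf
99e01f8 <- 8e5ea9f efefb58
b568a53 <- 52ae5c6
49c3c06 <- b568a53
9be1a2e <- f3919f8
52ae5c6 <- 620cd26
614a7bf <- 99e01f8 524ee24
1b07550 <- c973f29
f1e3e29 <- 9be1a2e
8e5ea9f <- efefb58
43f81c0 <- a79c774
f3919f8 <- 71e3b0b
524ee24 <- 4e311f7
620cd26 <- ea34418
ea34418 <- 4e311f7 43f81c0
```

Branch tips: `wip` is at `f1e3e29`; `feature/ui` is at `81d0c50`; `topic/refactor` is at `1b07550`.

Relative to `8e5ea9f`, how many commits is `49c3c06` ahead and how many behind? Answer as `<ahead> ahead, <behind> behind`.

Reachable from 49c3c06: {43f81c0, 49c3c06, 4e311f7, 52ae5c6, 620cd26, a79c774, b568a53, d698d36, ea34418}.
Reachable from 8e5ea9f: {43f81c0, 4e311f7, 620cd26, 71e3b0b, 8e5ea9f, a79c774, d698d36, ea34418, efefb58}.
Only in 49c3c06's history (ahead): {49c3c06, 52ae5c6, b568a53} — 3.
Only in 8e5ea9f's history (behind): {71e3b0b, 8e5ea9f, efefb58} — 3.

3 ahead, 3 behind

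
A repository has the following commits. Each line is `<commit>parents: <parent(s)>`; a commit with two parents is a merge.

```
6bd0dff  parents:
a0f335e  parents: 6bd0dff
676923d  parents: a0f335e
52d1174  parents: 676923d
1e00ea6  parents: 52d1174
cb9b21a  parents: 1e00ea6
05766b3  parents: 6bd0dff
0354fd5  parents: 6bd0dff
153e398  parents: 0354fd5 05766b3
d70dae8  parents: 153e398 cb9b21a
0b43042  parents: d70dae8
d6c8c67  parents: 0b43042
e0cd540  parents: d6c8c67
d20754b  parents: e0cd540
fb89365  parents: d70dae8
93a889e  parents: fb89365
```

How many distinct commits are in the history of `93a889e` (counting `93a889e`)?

Walking parent pointers from 93a889e: reachable set = {0354fd5, 05766b3, 153e398, 1e00ea6, 52d1174, 676923d, 6bd0dff, 93a889e, a0f335e, cb9b21a, d70dae8, fb89365}.
That is 12 commits.

12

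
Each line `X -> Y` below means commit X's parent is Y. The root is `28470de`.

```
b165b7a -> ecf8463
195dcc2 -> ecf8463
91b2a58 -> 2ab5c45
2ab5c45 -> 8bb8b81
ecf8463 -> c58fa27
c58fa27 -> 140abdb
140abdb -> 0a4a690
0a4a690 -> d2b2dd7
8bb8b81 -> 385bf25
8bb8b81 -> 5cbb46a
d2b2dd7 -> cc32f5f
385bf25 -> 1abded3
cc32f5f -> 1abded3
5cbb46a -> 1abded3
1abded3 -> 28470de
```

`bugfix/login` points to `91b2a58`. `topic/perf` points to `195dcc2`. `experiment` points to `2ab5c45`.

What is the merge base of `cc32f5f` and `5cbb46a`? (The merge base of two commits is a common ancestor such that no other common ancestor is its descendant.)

1abded3

Ancestors of cc32f5f: {1abded3, 28470de, cc32f5f}.
Ancestors of 5cbb46a: {1abded3, 28470de, 5cbb46a}.
Common ancestors: {1abded3, 28470de}.
Among these, 1abded3 is not an ancestor of any other common ancestor — it is the merge base.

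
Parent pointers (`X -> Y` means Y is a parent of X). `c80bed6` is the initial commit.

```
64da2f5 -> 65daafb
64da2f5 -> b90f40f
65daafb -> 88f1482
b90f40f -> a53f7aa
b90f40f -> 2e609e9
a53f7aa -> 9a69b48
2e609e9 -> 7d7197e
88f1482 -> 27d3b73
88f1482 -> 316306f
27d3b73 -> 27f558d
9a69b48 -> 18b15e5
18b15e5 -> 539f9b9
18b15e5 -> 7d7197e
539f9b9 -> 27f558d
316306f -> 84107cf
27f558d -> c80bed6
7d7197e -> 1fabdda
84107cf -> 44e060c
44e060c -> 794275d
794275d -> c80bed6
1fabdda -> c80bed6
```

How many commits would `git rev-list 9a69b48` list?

Walking parent pointers from 9a69b48: reachable set = {18b15e5, 1fabdda, 27f558d, 539f9b9, 7d7197e, 9a69b48, c80bed6}.
That is 7 commits.

7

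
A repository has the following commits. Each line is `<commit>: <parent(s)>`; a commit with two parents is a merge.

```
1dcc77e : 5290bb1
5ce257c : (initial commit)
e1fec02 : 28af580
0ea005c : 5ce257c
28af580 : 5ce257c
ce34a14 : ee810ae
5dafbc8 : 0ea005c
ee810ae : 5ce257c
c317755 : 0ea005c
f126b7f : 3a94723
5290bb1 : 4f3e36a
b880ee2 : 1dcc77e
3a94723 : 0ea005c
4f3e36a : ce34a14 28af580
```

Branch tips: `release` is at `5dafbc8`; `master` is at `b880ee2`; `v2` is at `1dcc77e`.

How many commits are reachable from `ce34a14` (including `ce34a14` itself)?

Walking parent pointers from ce34a14: reachable set = {5ce257c, ce34a14, ee810ae}.
That is 3 commits.

3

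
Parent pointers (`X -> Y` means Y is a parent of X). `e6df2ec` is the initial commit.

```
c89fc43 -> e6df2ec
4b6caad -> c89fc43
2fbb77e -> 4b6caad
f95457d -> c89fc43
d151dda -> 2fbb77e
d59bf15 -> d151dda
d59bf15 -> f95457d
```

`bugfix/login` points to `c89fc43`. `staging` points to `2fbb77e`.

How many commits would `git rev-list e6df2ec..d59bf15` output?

6

Reachable from d59bf15: {2fbb77e, 4b6caad, c89fc43, d151dda, d59bf15, e6df2ec, f95457d}.
Reachable from e6df2ec: {e6df2ec}.
In d59bf15's history but not e6df2ec's: {2fbb77e, 4b6caad, c89fc43, d151dda, d59bf15, f95457d} — 6 commits.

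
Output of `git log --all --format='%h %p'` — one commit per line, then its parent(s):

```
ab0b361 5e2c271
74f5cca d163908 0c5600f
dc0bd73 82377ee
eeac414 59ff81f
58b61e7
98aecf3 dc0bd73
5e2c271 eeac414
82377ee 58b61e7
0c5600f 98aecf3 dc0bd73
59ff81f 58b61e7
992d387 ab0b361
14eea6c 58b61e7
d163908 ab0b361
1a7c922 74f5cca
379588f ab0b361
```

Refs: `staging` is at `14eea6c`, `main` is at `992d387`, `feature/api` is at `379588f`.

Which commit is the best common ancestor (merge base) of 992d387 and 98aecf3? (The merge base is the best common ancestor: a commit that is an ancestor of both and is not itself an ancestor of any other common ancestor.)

Ancestors of 992d387: {58b61e7, 59ff81f, 5e2c271, 992d387, ab0b361, eeac414}.
Ancestors of 98aecf3: {58b61e7, 82377ee, 98aecf3, dc0bd73}.
Common ancestors: {58b61e7}.
The only common ancestor is 58b61e7, so it is the merge base.

58b61e7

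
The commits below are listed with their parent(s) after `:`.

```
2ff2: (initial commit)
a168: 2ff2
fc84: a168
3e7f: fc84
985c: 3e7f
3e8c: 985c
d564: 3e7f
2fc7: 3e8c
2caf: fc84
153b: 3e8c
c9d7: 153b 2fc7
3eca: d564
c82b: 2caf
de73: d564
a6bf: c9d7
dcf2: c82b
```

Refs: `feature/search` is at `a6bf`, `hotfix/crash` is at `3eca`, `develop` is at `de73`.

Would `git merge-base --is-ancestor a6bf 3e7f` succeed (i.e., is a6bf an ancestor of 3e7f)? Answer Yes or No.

Ancestors of 3e7f: {2ff2, 3e7f, a168, fc84}.
a6bf is not in that set, so it is not an ancestor of 3e7f.

No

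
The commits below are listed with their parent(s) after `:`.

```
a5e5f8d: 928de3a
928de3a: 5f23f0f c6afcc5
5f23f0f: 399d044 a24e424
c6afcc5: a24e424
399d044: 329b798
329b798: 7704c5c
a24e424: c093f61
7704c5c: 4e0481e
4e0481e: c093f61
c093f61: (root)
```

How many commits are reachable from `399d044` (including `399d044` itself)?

5

Walking parent pointers from 399d044: reachable set = {329b798, 399d044, 4e0481e, 7704c5c, c093f61}.
That is 5 commits.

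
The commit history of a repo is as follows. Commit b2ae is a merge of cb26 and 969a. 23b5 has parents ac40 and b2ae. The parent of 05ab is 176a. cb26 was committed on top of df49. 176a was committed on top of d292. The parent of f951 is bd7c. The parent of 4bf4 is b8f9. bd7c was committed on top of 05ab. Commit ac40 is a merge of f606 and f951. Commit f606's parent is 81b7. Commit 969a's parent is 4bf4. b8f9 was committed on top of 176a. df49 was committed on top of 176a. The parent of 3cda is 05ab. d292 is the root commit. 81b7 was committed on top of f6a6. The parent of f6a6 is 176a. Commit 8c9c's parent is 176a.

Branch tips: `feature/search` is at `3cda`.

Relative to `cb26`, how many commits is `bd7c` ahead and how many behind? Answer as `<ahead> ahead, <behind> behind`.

2 ahead, 2 behind

Reachable from bd7c: {05ab, 176a, bd7c, d292}.
Reachable from cb26: {176a, cb26, d292, df49}.
Only in bd7c's history (ahead): {05ab, bd7c} — 2.
Only in cb26's history (behind): {cb26, df49} — 2.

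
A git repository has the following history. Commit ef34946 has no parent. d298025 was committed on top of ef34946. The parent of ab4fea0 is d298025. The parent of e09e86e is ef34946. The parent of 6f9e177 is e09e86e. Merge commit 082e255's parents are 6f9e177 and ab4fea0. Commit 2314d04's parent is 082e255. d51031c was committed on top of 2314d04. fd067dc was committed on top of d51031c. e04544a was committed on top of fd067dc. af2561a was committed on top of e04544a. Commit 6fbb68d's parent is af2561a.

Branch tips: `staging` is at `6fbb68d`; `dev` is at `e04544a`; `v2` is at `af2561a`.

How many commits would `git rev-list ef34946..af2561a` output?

Reachable from af2561a: {082e255, 2314d04, 6f9e177, ab4fea0, af2561a, d298025, d51031c, e04544a, e09e86e, ef34946, fd067dc}.
Reachable from ef34946: {ef34946}.
In af2561a's history but not ef34946's: {082e255, 2314d04, 6f9e177, ab4fea0, af2561a, d298025, d51031c, e04544a, e09e86e, fd067dc} — 10 commits.

10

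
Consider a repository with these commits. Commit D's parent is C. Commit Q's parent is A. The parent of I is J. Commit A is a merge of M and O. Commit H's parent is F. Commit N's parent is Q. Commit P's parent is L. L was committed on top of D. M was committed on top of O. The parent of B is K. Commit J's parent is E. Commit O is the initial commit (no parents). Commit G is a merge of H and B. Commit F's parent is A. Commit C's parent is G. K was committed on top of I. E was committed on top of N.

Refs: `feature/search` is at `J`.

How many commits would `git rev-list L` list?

16

Walking parent pointers from L: reachable set = {A, B, C, D, E, F, G, H, I, J, K, L, M, N, O, Q}.
That is 16 commits.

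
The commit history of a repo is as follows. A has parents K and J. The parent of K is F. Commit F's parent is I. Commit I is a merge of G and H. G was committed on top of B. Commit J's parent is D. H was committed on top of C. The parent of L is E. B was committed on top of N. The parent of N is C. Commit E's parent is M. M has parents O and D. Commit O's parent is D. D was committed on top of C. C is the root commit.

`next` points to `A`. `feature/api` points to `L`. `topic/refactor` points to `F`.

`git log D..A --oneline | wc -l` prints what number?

9

Reachable from A: {A, B, C, D, F, G, H, I, J, K, N}.
Reachable from D: {C, D}.
In A's history but not D's: {A, B, F, G, H, I, J, K, N} — 9 commits.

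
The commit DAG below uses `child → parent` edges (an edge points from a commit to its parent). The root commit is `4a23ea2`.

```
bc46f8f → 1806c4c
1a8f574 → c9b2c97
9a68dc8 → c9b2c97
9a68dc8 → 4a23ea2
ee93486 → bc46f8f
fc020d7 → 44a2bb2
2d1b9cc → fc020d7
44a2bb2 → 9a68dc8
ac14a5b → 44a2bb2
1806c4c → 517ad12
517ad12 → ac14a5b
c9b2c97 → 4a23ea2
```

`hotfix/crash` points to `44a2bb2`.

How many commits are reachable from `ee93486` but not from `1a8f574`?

7

Reachable from ee93486: {1806c4c, 44a2bb2, 4a23ea2, 517ad12, 9a68dc8, ac14a5b, bc46f8f, c9b2c97, ee93486}.
Reachable from 1a8f574: {1a8f574, 4a23ea2, c9b2c97}.
In ee93486's history but not 1a8f574's: {1806c4c, 44a2bb2, 517ad12, 9a68dc8, ac14a5b, bc46f8f, ee93486} — 7 commits.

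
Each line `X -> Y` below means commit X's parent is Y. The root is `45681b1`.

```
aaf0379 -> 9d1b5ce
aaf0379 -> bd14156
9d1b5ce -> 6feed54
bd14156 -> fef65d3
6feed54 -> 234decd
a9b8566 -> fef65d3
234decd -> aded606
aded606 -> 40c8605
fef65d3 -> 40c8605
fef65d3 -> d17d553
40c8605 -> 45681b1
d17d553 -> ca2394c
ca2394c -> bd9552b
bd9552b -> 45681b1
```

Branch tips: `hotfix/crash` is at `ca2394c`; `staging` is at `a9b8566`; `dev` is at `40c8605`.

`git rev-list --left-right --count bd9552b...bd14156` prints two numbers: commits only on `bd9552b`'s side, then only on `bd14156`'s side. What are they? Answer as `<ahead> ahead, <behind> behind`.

Reachable from bd9552b: {45681b1, bd9552b}.
Reachable from bd14156: {40c8605, 45681b1, bd14156, bd9552b, ca2394c, d17d553, fef65d3}.
Only in bd9552b's history (ahead): {} — 0.
Only in bd14156's history (behind): {40c8605, bd14156, ca2394c, d17d553, fef65d3} — 5.

0 ahead, 5 behind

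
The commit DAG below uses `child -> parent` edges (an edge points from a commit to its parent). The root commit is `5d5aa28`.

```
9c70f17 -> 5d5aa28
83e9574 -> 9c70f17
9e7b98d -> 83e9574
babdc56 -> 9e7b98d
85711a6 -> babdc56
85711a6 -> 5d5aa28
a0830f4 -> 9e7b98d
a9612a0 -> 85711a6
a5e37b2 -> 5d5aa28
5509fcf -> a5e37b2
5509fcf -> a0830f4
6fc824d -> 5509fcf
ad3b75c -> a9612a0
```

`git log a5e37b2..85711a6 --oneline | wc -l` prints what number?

5

Reachable from 85711a6: {5d5aa28, 83e9574, 85711a6, 9c70f17, 9e7b98d, babdc56}.
Reachable from a5e37b2: {5d5aa28, a5e37b2}.
In 85711a6's history but not a5e37b2's: {83e9574, 85711a6, 9c70f17, 9e7b98d, babdc56} — 5 commits.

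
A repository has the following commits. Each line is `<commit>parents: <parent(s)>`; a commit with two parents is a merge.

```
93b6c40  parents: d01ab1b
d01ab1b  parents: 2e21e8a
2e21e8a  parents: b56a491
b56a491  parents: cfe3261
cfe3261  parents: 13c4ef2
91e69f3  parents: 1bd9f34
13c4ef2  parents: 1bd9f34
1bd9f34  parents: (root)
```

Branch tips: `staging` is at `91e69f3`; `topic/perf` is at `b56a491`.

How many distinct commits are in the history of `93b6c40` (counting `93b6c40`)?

7

Walking parent pointers from 93b6c40: reachable set = {13c4ef2, 1bd9f34, 2e21e8a, 93b6c40, b56a491, cfe3261, d01ab1b}.
That is 7 commits.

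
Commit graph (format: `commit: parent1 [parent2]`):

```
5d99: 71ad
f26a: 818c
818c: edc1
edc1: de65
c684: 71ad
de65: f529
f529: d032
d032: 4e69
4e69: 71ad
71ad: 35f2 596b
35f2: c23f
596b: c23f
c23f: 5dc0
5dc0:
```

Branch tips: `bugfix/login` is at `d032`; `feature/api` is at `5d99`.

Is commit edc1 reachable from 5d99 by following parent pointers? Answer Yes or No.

No

Ancestors of 5d99: {35f2, 596b, 5d99, 5dc0, 71ad, c23f}.
edc1 is not in that set, so it is not an ancestor of 5d99.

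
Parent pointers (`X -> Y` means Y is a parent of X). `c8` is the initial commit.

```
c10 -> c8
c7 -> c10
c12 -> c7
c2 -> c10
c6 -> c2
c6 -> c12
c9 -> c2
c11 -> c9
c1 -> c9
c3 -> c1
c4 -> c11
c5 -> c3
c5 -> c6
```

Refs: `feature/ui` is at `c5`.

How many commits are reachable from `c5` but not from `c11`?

Reachable from c5: {c1, c10, c12, c2, c3, c5, c6, c7, c8, c9}.
Reachable from c11: {c10, c11, c2, c8, c9}.
In c5's history but not c11's: {c1, c12, c3, c5, c6, c7} — 6 commits.

6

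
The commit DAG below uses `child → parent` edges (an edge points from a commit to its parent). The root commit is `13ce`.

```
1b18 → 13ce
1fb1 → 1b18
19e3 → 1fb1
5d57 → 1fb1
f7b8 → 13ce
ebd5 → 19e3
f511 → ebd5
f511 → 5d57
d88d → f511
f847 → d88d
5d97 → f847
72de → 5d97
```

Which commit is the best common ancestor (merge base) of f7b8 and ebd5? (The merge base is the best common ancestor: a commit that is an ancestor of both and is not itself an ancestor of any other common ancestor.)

Ancestors of f7b8: {13ce, f7b8}.
Ancestors of ebd5: {13ce, 19e3, 1b18, 1fb1, ebd5}.
Common ancestors: {13ce}.
The only common ancestor is 13ce, so it is the merge base.

13ce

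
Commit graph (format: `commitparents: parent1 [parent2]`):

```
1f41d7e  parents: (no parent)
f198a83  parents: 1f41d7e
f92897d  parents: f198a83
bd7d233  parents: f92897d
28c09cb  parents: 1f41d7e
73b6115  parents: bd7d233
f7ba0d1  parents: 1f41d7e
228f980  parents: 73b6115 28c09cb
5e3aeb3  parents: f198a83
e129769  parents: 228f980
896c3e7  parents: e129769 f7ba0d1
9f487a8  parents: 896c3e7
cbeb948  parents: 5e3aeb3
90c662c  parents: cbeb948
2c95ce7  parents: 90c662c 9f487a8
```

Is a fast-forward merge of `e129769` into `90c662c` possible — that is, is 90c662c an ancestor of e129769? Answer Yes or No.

A fast-forward from 90c662c to e129769 is possible iff 90c662c is an ancestor of e129769.
Ancestors of e129769: {1f41d7e, 228f980, 28c09cb, 73b6115, bd7d233, e129769, f198a83, f92897d}.
90c662c is not among them, so fast-forward is not possible.

No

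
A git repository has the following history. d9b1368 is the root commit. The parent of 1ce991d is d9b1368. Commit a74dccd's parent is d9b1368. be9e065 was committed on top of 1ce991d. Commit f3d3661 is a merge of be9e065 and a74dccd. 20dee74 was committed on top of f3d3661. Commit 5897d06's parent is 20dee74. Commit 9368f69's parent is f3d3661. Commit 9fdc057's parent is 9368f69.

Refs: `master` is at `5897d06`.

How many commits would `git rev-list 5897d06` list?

7

Walking parent pointers from 5897d06: reachable set = {1ce991d, 20dee74, 5897d06, a74dccd, be9e065, d9b1368, f3d3661}.
That is 7 commits.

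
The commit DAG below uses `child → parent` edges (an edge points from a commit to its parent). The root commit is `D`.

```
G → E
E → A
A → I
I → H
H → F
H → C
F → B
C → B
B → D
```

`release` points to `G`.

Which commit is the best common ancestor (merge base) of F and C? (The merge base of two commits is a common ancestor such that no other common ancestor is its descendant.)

B

Ancestors of F: {B, D, F}.
Ancestors of C: {B, C, D}.
Common ancestors: {B, D}.
Among these, B is not an ancestor of any other common ancestor — it is the merge base.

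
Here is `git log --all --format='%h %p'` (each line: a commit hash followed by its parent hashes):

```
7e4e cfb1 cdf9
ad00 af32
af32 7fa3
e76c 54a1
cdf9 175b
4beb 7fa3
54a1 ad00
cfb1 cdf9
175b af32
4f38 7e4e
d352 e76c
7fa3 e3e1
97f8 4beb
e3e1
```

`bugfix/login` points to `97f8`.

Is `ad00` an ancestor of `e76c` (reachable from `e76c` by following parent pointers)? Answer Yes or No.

Ancestors of e76c (commits reachable by following parents): {54a1, 7fa3, ad00, af32, e3e1, e76c}.
ad00 is in that set, so it is an ancestor of e76c.

Yes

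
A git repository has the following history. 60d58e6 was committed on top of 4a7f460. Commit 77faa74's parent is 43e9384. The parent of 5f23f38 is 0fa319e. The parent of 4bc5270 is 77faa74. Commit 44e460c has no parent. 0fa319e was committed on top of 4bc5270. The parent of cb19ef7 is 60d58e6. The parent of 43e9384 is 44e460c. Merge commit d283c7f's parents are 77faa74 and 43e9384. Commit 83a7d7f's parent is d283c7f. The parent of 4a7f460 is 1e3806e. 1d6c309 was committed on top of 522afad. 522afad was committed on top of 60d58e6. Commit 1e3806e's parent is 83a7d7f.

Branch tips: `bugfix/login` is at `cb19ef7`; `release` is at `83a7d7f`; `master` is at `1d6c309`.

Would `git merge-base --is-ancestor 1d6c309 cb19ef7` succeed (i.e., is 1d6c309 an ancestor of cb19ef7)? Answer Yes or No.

No

Ancestors of cb19ef7: {1e3806e, 43e9384, 44e460c, 4a7f460, 60d58e6, 77faa74, 83a7d7f, cb19ef7, d283c7f}.
1d6c309 is not in that set, so it is not an ancestor of cb19ef7.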